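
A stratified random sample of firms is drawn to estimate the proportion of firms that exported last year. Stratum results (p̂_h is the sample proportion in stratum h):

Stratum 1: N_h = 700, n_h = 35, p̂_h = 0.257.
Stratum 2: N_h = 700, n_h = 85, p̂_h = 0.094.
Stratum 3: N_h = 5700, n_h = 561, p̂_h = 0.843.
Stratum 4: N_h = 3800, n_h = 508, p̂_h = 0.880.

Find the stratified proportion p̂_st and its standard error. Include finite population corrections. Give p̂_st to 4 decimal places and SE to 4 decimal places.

N = 10900; stratum weights W_h = N_h/N.
p̂_st = Σ W_h p̂_h = (700·0.257 + 700·0.094 + 5700·0.843 + 3800·0.880)/10900 = 0.77017
V̂(p̂_st) = Σ W_h² (1 − n_h/N_h) p̂_h(1−p̂_h)/(n_h−1):
  stratum 1: (700/10900)²·(1 − 35/700)·0.257·0.743/34 = 2.20044e-05
  stratum 2: (700/10900)²·(1 − 85/700)·0.094·0.906/84 = 3.67364e-06
  stratum 3: (5700/10900)²·(1 − 561/5700)·0.843·0.157/560 = 5.82693e-05
  stratum 4: (3800/10900)²·(1 − 508/3800)·0.880·0.120/507 = 2.19304e-05
V̂(p̂_st) = 0.000105878; SE = √V̂ = 0.0102897

p̂_st ≈ 0.7702, SE ≈ 0.0103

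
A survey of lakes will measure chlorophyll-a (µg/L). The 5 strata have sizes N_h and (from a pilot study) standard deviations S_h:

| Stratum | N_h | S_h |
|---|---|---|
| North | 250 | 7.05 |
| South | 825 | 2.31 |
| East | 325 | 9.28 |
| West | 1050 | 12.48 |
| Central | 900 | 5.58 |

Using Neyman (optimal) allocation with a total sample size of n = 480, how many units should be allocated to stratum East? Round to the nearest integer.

58

Neyman allocation: n_h = n · N_h S_h / Σ N_i S_i, with n = 480.
  stratum North: N_h·S_h = 250·7.05 = 1762.50
  stratum South: N_h·S_h = 825·2.31 = 1905.75
  stratum East: N_h·S_h = 325·9.28 = 3016.00
  stratum West: N_h·S_h = 1050·12.48 = 13104.00
  stratum Central: N_h·S_h = 900·5.58 = 5022.00
Σ N_h S_h = 24810.25
n for stratum East = 480·3016.00/24810.25 = 58.350 → 58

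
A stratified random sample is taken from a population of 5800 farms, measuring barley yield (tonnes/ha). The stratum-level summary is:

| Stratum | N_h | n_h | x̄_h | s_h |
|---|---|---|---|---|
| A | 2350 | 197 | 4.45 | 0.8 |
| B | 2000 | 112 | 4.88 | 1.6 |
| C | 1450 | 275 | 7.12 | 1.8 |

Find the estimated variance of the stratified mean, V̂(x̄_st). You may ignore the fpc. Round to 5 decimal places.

V̂(x̄_st) = Σ W_h² s_h²/n_h, with W_h = N_h/N and N = 5800:
  stratum A: (2350/5800)²·0.8²/197 = 0.000533327
  stratum B: (2000/5800)²·1.6²/112 = 0.00271785
  stratum C: (1450/5800)²·1.8²/275 = 0.000736364
V̂(x̄_st) = 0.00398754

V̂(x̄_st) ≈ 0.00399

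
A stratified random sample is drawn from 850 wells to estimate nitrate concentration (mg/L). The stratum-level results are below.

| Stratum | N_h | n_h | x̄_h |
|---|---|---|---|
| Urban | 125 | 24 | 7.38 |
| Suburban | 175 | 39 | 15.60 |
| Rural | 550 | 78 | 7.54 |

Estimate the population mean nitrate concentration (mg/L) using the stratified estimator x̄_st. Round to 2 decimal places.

N = Σ N_h = 850. Stratum weights W_h = N_h/N.
x̄_st = (125·7.38 + 175·15.60 + 550·7.54) / 850 = 9.1759

x̄_st ≈ 9.18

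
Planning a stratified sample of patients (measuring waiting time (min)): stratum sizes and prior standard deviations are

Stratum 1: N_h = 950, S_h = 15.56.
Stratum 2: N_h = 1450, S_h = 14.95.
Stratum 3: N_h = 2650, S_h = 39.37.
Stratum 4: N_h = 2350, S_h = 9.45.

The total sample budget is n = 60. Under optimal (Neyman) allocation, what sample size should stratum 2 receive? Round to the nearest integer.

Neyman allocation: n_h = n · N_h S_h / Σ N_i S_i, with n = 60.
  stratum 1: N_h·S_h = 950·15.56 = 14782.00
  stratum 2: N_h·S_h = 1450·14.95 = 21677.50
  stratum 3: N_h·S_h = 2650·39.37 = 104330.50
  stratum 4: N_h·S_h = 2350·9.45 = 22207.50
Σ N_h S_h = 162997.50
n for stratum 2 = 60·21677.50/162997.50 = 7.980 → 8

8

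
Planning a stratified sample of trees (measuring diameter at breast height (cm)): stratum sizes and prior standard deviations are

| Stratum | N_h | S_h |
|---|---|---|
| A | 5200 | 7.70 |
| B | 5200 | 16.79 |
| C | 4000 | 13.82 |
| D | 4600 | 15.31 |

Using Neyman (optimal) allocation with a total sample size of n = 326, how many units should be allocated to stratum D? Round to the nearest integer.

Neyman allocation: n_h = n · N_h S_h / Σ N_i S_i, with n = 326.
  stratum A: N_h·S_h = 5200·7.70 = 40040.00
  stratum B: N_h·S_h = 5200·16.79 = 87308.00
  stratum C: N_h·S_h = 4000·13.82 = 55280.00
  stratum D: N_h·S_h = 4600·15.31 = 70426.00
Σ N_h S_h = 253054.00
n for stratum D = 326·70426.00/253054.00 = 90.727 → 91

91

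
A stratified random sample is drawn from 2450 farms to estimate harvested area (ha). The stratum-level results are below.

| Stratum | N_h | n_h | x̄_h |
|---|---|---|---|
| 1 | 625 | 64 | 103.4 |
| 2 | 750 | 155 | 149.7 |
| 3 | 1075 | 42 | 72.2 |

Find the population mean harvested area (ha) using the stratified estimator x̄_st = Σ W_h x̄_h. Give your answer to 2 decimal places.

x̄_st ≈ 103.88

N = Σ N_h = 2450. Stratum weights W_h = N_h/N.
x̄_st = (625·103.4 + 750·149.7 + 1075·72.2) / 2450 = 103.8837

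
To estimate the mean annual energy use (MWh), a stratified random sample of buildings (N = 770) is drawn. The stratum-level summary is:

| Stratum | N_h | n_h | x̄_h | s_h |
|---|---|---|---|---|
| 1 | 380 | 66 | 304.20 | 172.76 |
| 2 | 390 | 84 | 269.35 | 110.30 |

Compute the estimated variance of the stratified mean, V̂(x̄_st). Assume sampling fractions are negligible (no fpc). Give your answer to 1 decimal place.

V̂(x̄_st) = Σ W_h² s_h²/n_h, with W_h = N_h/N and N = 770:
  stratum 1: (380/770)²·172.76²/66 = 110.136
  stratum 2: (390/770)²·110.30²/84 = 37.1552
V̂(x̄_st) = 147.291

V̂(x̄_st) ≈ 147.3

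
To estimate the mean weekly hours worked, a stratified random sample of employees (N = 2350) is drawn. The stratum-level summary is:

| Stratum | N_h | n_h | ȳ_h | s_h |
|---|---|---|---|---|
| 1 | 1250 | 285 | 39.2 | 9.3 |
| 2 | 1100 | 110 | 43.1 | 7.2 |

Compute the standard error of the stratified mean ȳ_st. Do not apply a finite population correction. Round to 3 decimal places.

V̂(ȳ_st) = Σ W_h² s_h²/n_h, with W_h = N_h/N and N = 2350:
  stratum 1: (1250/2350)²·9.3²/285 = 0.0858629
  stratum 2: (1100/2350)²·7.2²/110 = 0.103258
V̂(ȳ_st) = 0.18912
SE(ȳ_st) = √0.18912 = 0.43488

SE(ȳ_st) ≈ 0.435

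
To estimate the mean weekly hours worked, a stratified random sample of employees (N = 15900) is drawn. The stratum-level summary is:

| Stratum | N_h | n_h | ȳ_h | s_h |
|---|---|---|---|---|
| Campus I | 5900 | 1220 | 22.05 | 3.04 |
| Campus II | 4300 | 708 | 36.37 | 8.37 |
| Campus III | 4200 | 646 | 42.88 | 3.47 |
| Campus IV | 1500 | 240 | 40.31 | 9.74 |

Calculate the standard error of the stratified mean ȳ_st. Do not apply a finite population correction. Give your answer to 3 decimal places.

SE(ȳ_st) ≈ 0.114

V̂(ȳ_st) = Σ W_h² s_h²/n_h, with W_h = N_h/N and N = 15900:
  stratum Campus I: (5900/15900)²·3.04²/1220 = 0.00104303
  stratum Campus II: (4300/15900)²·8.37²/708 = 0.00723703
  stratum Campus III: (4200/15900)²·3.47²/646 = 0.00130056
  stratum Campus IV: (1500/15900)²·9.74²/240 = 0.00351799
V̂(ȳ_st) = 0.0130986
SE(ȳ_st) = √0.0130986 = 0.114449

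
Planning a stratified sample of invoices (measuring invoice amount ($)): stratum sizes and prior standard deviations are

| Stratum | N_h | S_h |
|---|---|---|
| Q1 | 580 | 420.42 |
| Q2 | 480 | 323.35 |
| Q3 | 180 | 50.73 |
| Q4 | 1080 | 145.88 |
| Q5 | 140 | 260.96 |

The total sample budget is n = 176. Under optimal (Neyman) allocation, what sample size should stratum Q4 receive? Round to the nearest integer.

Neyman allocation: n_h = n · N_h S_h / Σ N_i S_i, with n = 176.
  stratum Q1: N_h·S_h = 580·420.42 = 243843.60
  stratum Q2: N_h·S_h = 480·323.35 = 155208.00
  stratum Q3: N_h·S_h = 180·50.73 = 9131.40
  stratum Q4: N_h·S_h = 1080·145.88 = 157550.40
  stratum Q5: N_h·S_h = 140·260.96 = 36534.40
Σ N_h S_h = 602267.80
n for stratum Q4 = 176·157550.40/602267.80 = 46.041 → 46

46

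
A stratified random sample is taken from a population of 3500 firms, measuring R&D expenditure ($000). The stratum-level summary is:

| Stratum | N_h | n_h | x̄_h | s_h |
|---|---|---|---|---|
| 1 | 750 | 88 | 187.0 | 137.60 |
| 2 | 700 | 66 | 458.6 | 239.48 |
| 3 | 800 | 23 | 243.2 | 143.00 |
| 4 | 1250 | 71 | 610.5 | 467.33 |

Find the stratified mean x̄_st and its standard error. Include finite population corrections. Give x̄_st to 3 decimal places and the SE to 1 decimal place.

x̄_st ≈ 405.416, SE ≈ 21.3

x̄_st = Σ W_h x̄_h = (750·187.0 + 700·458.6 + 800·243.2 + 1250·610.5)/3500 = 405.41571
V̂(x̄_st) = Σ W_h² (1 − n_h/N_h) s_h²/n_h, with W_h = N_h/N and N = 3500:
  stratum 1: (750/3500)²·(1 − 88/750)·137.60²/88 = 8.72042
  stratum 2: (700/3500)²·(1 − 66/700)·239.48²/66 = 31.4808
  stratum 3: (800/3500)²·(1 − 23/800)·143.00²/23 = 45.1148
  stratum 4: (1250/3500)²·(1 − 71/1250)·467.33²/71 = 370.064
V̂(x̄_st) = 455.38
SE(x̄_st) = √455.38 = 21.3396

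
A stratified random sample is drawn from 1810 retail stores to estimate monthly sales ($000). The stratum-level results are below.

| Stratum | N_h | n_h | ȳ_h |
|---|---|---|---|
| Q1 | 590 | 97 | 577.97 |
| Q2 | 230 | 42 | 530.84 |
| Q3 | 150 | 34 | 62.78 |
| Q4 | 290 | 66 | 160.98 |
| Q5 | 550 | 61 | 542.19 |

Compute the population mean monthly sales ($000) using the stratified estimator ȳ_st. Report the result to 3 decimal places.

ȳ_st ≈ 451.603

N = Σ N_h = 1810. Stratum weights W_h = N_h/N.
ȳ_st = (590·577.97 + 230·530.84 + 150·62.78 + 290·160.98 + 550·542.19) / 1810 = 451.60287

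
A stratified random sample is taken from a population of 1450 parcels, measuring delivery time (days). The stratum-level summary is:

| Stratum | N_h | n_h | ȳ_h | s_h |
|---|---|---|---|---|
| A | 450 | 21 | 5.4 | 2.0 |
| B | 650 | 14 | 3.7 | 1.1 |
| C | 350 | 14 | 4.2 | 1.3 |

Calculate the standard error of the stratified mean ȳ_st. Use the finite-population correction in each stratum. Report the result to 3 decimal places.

V̂(ȳ_st) = Σ W_h² (1 − n_h/N_h) s_h²/n_h, with W_h = N_h/N and N = 1450:
  stratum A: (450/1450)²·(1 − 21/450)·2.0²/21 = 0.0174894
  stratum B: (650/1450)²·(1 − 14/650)·1.1²/14 = 0.0169939
  stratum C: (350/1450)²·(1 − 14/350)·1.3²/14 = 0.00675196
V̂(ȳ_st) = 0.0412352
SE(ȳ_st) = √0.0412352 = 0.203065

SE(ȳ_st) ≈ 0.203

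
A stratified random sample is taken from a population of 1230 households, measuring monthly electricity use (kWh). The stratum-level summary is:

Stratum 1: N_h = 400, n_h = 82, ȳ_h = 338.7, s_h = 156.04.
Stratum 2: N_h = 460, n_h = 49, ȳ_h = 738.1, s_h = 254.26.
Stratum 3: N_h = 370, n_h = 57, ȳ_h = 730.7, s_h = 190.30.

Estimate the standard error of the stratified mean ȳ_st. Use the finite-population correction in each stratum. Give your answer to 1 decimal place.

V̂(ȳ_st) = Σ W_h² (1 − n_h/N_h) s_h²/n_h, with W_h = N_h/N and N = 1230:
  stratum 1: (400/1230)²·(1 − 82/400)·156.04²/82 = 24.9652
  stratum 2: (460/1230)²·(1 − 49/460)·254.26²/49 = 164.873
  stratum 3: (370/1230)²·(1 − 57/370)·190.30²/57 = 48.6338
V̂(ȳ_st) = 238.472
SE(ȳ_st) = √238.472 = 15.4425

SE(ȳ_st) ≈ 15.4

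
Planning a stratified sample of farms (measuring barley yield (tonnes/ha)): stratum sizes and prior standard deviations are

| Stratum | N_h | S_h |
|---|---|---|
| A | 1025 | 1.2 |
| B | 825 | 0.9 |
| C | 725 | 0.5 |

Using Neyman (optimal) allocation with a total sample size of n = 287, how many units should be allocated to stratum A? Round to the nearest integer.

151

Neyman allocation: n_h = n · N_h S_h / Σ N_i S_i, with n = 287.
  stratum A: N_h·S_h = 1025·1.2 = 1230.00
  stratum B: N_h·S_h = 825·0.9 = 742.50
  stratum C: N_h·S_h = 725·0.5 = 362.50
Σ N_h S_h = 2335.00
n for stratum A = 287·1230.00/2335.00 = 151.182 → 151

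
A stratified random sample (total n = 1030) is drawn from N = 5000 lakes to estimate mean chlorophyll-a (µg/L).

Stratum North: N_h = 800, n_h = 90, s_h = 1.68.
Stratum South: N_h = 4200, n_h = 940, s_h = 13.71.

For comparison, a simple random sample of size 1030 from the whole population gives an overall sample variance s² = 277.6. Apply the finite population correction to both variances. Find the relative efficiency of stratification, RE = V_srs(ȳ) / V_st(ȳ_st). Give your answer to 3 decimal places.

V̂(ȳ_st) = Σ W_h² (1 − n_h/N_h) s_h²/n_h, with W_h = N_h/N and N = 5000:
  stratum North: (800/5000)²·(1 − 90/800)·1.68²/90 = 0.000712499
  stratum South: (4200/5000)²·(1 − 940/4200)·13.71²/940 = 0.109515
V_st = 0.110228
V_srs = (1 − 1030/5000)·277.6/1030 = 0.213995
Relative efficiency = V_srs / V_st = 0.213995/0.110228 = 1.9414

RE ≈ 1.941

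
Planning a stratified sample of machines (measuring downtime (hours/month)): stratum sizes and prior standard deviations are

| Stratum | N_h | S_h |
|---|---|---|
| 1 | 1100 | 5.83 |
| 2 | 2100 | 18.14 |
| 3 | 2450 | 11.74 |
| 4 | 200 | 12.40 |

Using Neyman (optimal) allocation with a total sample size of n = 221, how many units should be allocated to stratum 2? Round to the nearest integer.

111

Neyman allocation: n_h = n · N_h S_h / Σ N_i S_i, with n = 221.
  stratum 1: N_h·S_h = 1100·5.83 = 6413.00
  stratum 2: N_h·S_h = 2100·18.14 = 38094.00
  stratum 3: N_h·S_h = 2450·11.74 = 28763.00
  stratum 4: N_h·S_h = 200·12.40 = 2480.00
Σ N_h S_h = 75750.00
n for stratum 2 = 221·38094.00/75750.00 = 111.139 → 111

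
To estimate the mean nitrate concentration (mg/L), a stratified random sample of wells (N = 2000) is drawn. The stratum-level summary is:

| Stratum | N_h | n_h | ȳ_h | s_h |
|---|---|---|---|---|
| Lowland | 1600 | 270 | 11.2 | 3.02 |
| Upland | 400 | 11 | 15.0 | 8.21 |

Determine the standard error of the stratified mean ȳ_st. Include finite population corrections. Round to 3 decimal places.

SE(ȳ_st) ≈ 0.506

V̂(ȳ_st) = Σ W_h² (1 − n_h/N_h) s_h²/n_h, with W_h = N_h/N and N = 2000:
  stratum Lowland: (1600/2000)²·(1 − 270/1600)·3.02²/270 = 0.0179706
  stratum Upland: (400/2000)²·(1 − 11/400)·8.21²/11 = 0.238365
V̂(ȳ_st) = 0.256336
SE(ȳ_st) = √0.256336 = 0.506296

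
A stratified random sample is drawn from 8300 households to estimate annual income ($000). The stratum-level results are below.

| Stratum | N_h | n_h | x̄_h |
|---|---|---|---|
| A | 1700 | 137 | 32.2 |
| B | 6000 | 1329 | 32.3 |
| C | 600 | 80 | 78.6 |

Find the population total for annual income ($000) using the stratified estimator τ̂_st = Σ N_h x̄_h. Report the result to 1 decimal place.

τ̂_st ≈ 295700.0

τ̂_st = Σ N_h x̄_h = 1700·32.2 + 6000·32.3 + 600·78.6 = 295700.0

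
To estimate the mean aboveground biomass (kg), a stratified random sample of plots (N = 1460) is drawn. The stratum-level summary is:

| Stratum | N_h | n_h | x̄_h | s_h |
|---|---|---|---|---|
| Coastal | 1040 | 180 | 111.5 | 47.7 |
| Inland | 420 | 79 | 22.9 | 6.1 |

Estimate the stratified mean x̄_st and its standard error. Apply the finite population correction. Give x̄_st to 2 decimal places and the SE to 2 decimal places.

x̄_st ≈ 86.01, SE ≈ 2.31

x̄_st = Σ W_h x̄_h = (1040·111.5 + 420·22.9)/1460 = 86.01233
V̂(x̄_st) = Σ W_h² (1 − n_h/N_h) s_h²/n_h, with W_h = N_h/N and N = 1460:
  stratum Coastal: (1040/1460)²·(1 − 180/1040)·47.7²/180 = 5.30384
  stratum Inland: (420/1460)²·(1 − 79/420)·6.1²/79 = 0.0316469
V̂(x̄_st) = 5.33549
SE(x̄_st) = √5.33549 = 2.30987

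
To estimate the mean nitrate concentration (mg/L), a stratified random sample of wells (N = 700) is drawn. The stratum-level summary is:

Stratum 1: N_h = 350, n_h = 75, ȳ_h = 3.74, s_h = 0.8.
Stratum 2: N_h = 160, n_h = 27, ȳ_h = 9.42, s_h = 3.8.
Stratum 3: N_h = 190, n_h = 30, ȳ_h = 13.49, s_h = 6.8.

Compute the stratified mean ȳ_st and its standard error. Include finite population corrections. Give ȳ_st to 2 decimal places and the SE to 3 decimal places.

ȳ_st ≈ 7.68, SE ≈ 0.347

ȳ_st = Σ W_h ȳ_h = (350·3.74 + 160·9.42 + 190·13.49)/700 = 7.68471
V̂(ȳ_st) = Σ W_h² (1 − n_h/N_h) s_h²/n_h, with W_h = N_h/N and N = 700:
  stratum 1: (350/700)²·(1 − 75/350)·0.8²/75 = 0.00167619
  stratum 2: (160/700)²·(1 − 27/160)·3.8²/27 = 0.0232262
  stratum 3: (190/700)²·(1 − 30/190)·6.8²/30 = 0.0956256
V̂(ȳ_st) = 0.120528
SE(ȳ_st) = √0.120528 = 0.347171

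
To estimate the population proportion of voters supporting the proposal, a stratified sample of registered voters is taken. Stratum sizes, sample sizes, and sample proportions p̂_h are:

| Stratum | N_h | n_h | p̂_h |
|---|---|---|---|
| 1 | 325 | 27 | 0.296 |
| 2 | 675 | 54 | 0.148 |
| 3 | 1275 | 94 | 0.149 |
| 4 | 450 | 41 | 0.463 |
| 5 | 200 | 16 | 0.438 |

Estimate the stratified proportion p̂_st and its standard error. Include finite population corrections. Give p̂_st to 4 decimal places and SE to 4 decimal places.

N = 2925; stratum weights W_h = N_h/N.
p̂_st = Σ W_h p̂_h = (325·0.296 + 675·0.148 + 1275·0.149 + 450·0.463 + 200·0.438)/2925 = 0.23317
V̂(p̂_st) = Σ W_h² (1 − n_h/N_h) p̂_h(1−p̂_h)/(n_h−1):
  stratum 1: (325/2925)²·(1 − 27/325)·0.296·0.704/26 = 9.07275e-05
  stratum 2: (675/2925)²·(1 − 54/675)·0.148·0.852/53 = 0.000116565
  stratum 3: (1275/2925)²·(1 − 94/1275)·0.149·0.851/93 = 0.000239961
  stratum 4: (450/2925)²·(1 − 41/450)·0.463·0.537/40 = 0.000133715
  stratum 5: (200/2925)²·(1 − 16/200)·0.438·0.562/15 = 7.05855e-05
V̂(p̂_st) = 0.000651554; SE = √V̂ = 0.0255256

p̂_st ≈ 0.2332, SE ≈ 0.0255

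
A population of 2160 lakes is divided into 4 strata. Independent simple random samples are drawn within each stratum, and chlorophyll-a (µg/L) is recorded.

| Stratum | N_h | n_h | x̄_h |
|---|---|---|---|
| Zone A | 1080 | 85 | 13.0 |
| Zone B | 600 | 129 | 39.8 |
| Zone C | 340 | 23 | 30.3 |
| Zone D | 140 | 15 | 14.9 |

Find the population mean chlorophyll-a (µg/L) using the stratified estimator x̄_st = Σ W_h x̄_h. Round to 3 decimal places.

N = Σ N_h = 2160. Stratum weights W_h = N_h/N.
x̄_st = (1080·13.0 + 600·39.8 + 340·30.3 + 140·14.9) / 2160 = 23.29074

x̄_st ≈ 23.291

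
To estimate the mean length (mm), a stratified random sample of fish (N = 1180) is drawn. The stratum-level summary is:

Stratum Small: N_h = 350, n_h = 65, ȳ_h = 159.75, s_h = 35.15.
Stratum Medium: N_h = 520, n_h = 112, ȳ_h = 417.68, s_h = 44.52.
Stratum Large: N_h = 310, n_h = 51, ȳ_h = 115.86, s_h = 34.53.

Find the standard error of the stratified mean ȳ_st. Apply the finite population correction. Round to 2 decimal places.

SE(ȳ_st) ≈ 2.33

V̂(ȳ_st) = Σ W_h² (1 − n_h/N_h) s_h²/n_h, with W_h = N_h/N and N = 1180:
  stratum Small: (350/1180)²·(1 − 65/350)·35.15²/65 = 1.36171
  stratum Medium: (520/1180)²·(1 − 112/520)·44.52²/112 = 2.69645
  stratum Large: (310/1180)²·(1 − 51/310)·34.53²/51 = 1.34809
V̂(ȳ_st) = 5.40626
SE(ȳ_st) = √5.40626 = 2.32514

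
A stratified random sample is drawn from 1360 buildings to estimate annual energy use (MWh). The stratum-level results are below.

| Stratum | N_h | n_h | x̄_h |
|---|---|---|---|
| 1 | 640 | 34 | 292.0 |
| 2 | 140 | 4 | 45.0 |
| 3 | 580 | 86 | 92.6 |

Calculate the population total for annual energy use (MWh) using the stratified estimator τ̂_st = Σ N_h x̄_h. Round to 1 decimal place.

τ̂_st ≈ 246888.0

τ̂_st = Σ N_h x̄_h = 640·292.0 + 140·45.0 + 580·92.6 = 246888.0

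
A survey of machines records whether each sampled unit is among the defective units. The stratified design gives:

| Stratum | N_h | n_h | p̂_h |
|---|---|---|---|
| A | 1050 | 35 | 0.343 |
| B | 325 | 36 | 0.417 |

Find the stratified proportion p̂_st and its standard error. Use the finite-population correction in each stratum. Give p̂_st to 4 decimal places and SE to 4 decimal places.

N = 1375; stratum weights W_h = N_h/N.
p̂_st = Σ W_h p̂_h = (1050·0.343 + 325·0.417)/1375 = 0.36049
V̂(p̂_st) = Σ W_h² (1 − n_h/N_h) p̂_h(1−p̂_h)/(n_h−1):
  stratum A: (1050/1375)²·(1 − 35/1050)·0.343·0.657/34 = 0.0037362
  stratum B: (325/1375)²·(1 − 36/325)·0.417·0.583/35 = 0.000345074
V̂(p̂_st) = 0.00408128; SE = √V̂ = 0.0638849

p̂_st ≈ 0.3605, SE ≈ 0.0639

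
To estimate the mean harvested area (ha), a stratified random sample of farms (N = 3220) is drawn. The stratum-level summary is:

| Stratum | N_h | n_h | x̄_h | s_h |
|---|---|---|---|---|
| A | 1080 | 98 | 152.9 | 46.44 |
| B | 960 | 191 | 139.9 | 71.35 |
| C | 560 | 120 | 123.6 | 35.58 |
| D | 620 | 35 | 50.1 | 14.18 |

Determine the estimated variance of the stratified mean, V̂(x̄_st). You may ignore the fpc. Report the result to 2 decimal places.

V̂(x̄_st) ≈ 5.38

V̂(x̄_st) = Σ W_h² s_h²/n_h, with W_h = N_h/N and N = 3220:
  stratum A: (1080/3220)²·46.44²/98 = 2.47568
  stratum B: (960/3220)²·71.35²/191 = 2.36911
  stratum C: (560/3220)²·35.58²/120 = 0.319077
  stratum D: (620/3220)²·14.18²/35 = 0.212988
V̂(x̄_st) = 5.37685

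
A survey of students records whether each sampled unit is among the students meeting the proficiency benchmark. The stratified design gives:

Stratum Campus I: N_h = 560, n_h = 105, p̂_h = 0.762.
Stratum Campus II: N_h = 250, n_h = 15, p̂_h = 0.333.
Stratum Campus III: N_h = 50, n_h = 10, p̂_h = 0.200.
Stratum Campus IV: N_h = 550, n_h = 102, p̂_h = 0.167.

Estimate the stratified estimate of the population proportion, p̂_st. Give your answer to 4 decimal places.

N = 1410; stratum weights W_h = N_h/N.
p̂_st = Σ W_h p̂_h = (560·0.762 + 250·0.333 + 50·0.200 + 550·0.167)/1410 = 0.43391

p̂_st ≈ 0.4339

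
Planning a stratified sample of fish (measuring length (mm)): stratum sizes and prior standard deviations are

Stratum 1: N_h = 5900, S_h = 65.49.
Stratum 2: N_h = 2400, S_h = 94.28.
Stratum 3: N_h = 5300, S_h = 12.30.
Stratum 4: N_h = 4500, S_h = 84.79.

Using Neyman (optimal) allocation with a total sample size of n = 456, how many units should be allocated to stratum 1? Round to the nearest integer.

166

Neyman allocation: n_h = n · N_h S_h / Σ N_i S_i, with n = 456.
  stratum 1: N_h·S_h = 5900·65.49 = 386391.00
  stratum 2: N_h·S_h = 2400·94.28 = 226272.00
  stratum 3: N_h·S_h = 5300·12.30 = 65190.00
  stratum 4: N_h·S_h = 4500·84.79 = 381555.00
Σ N_h S_h = 1059408.00
n for stratum 1 = 456·386391.00/1059408.00 = 166.314 → 166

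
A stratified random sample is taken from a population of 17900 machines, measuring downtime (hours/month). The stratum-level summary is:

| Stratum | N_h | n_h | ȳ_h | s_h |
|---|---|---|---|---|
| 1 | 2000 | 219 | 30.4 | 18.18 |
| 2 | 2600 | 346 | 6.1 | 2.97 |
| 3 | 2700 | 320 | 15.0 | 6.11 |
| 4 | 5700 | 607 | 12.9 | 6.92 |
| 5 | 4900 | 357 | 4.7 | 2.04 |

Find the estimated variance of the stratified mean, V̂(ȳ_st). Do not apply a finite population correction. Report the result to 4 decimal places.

V̂(ȳ_st) ≈ 0.0309

V̂(ȳ_st) = Σ W_h² s_h²/n_h, with W_h = N_h/N and N = 17900:
  stratum 1: (2000/17900)²·18.18²/219 = 0.0188407
  stratum 2: (2600/17900)²·2.97²/346 = 0.00053787
  stratum 3: (2700/17900)²·6.11²/320 = 0.00265432
  stratum 4: (5700/17900)²·6.92²/607 = 0.00799958
  stratum 5: (4900/17900)²·2.04²/357 = 0.000873531
V̂(ȳ_st) = 0.030906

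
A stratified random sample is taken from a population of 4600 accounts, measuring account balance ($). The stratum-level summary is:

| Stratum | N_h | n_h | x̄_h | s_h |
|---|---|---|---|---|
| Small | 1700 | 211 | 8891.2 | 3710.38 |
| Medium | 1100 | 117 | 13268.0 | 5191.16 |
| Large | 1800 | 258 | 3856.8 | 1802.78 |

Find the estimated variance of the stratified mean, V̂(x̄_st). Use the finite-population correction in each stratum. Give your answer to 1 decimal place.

V̂(x̄_st) = Σ W_h² (1 − n_h/N_h) s_h²/n_h, with W_h = N_h/N and N = 4600:
  stratum Small: (1700/4600)²·(1 − 211/1700)·3710.38²/211 = 7805.17
  stratum Medium: (1100/4600)²·(1 − 117/1100)·5191.16²/117 = 11769.9
  stratum Large: (1800/4600)²·(1 − 258/1800)·1802.78²/258 = 1652.37
V̂(x̄_st) = 21227.5

V̂(x̄_st) ≈ 21227.5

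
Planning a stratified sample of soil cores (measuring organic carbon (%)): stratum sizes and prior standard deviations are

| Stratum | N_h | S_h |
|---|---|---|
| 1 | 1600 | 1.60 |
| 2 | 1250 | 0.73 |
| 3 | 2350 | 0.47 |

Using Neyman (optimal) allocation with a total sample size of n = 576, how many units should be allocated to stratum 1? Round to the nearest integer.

322

Neyman allocation: n_h = n · N_h S_h / Σ N_i S_i, with n = 576.
  stratum 1: N_h·S_h = 1600·1.60 = 2560.00
  stratum 2: N_h·S_h = 1250·0.73 = 912.50
  stratum 3: N_h·S_h = 2350·0.47 = 1104.50
Σ N_h S_h = 4577.00
n for stratum 1 = 576·2560.00/4577.00 = 322.167 → 322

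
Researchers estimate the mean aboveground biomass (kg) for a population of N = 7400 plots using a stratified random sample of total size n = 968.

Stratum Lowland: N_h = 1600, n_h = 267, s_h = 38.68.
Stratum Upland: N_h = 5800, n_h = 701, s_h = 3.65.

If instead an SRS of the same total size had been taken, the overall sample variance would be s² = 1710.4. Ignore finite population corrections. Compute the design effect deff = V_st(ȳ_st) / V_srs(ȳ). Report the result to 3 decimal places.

deff ≈ 0.155

V̂(ȳ_st) = Σ W_h² s_h²/n_h, with W_h = N_h/N and N = 7400:
  stratum Lowland: (1600/7400)²·38.68²/267 = 0.261962
  stratum Upland: (5800/7400)²·3.65²/701 = 0.0116751
V_st = 0.273637
V_srs = s²/n = 1710.4/968 = 1.76694
deff = V_st / V_srs = 0.273637/1.76694 = 0.1549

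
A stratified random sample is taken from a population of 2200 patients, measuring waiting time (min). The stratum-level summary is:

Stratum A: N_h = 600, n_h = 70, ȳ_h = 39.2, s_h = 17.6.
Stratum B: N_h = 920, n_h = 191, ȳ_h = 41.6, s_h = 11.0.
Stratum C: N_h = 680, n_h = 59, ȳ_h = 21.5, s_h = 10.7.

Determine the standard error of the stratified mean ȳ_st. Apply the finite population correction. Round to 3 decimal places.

SE(ȳ_st) ≈ 0.740

V̂(ȳ_st) = Σ W_h² (1 − n_h/N_h) s_h²/n_h, with W_h = N_h/N and N = 2200:
  stratum A: (600/2200)²·(1 − 70/600)·17.6²/70 = 0.290743
  stratum B: (920/2200)²·(1 − 191/920)·11.0²/191 = 0.0877853
  stratum C: (680/2200)²·(1 − 59/680)·10.7²/59 = 0.169305
V̂(ȳ_st) = 0.547834
SE(ȳ_st) = √0.547834 = 0.740158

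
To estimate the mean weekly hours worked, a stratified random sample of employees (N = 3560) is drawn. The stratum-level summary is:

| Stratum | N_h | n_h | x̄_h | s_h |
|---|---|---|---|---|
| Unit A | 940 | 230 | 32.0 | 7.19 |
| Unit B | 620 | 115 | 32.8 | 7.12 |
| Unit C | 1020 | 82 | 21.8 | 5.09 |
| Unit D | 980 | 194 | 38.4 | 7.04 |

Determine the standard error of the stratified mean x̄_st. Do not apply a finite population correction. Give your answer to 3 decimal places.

SE(x̄_st) ≈ 0.273

V̂(x̄_st) = Σ W_h² s_h²/n_h, with W_h = N_h/N and N = 3560:
  stratum Unit A: (940/3560)²·7.19²/230 = 0.0156706
  stratum Unit B: (620/3560)²·7.12²/115 = 0.0133704
  stratum Unit C: (1020/3560)²·5.09²/82 = 0.0259371
  stratum Unit D: (980/3560)²·7.04²/194 = 0.0193596
V̂(x̄_st) = 0.0743377
SE(x̄_st) = √0.0743377 = 0.272649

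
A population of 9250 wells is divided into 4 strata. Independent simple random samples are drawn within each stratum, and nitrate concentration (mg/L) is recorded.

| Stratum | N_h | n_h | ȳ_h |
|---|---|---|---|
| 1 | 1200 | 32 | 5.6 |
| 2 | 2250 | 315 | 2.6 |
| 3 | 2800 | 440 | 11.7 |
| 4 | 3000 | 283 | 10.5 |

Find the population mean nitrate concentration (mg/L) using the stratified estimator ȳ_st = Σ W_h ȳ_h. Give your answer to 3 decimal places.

N = Σ N_h = 9250. Stratum weights W_h = N_h/N.
ȳ_st = (1200·5.6 + 2250·2.6 + 2800·11.7 + 3000·10.5) / 9250 = 8.30595

ȳ_st ≈ 8.306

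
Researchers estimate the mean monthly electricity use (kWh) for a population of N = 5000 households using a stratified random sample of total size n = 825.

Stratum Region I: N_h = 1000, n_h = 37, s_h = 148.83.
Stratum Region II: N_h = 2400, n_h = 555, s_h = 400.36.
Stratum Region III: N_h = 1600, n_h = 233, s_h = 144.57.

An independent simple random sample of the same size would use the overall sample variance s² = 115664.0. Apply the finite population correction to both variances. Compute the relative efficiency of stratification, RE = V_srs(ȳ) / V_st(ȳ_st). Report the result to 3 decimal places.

RE ≈ 1.427

V̂(ȳ_st) = Σ W_h² (1 − n_h/N_h) s_h²/n_h, with W_h = N_h/N and N = 5000:
  stratum Region I: (1000/5000)²·(1 − 37/1000)·148.83²/37 = 23.0603
  stratum Region II: (2400/5000)²·(1 − 555/2400)·400.36²/555 = 51.1536
  stratum Region III: (1600/5000)²·(1 − 233/1600)·144.57²/233 = 7.84782
V_st = 82.0617
V_srs = (1 − 825/5000)·115664.0/825 = 117.066
Relative efficiency = V_srs / V_st = 117.066/82.0617 = 1.4266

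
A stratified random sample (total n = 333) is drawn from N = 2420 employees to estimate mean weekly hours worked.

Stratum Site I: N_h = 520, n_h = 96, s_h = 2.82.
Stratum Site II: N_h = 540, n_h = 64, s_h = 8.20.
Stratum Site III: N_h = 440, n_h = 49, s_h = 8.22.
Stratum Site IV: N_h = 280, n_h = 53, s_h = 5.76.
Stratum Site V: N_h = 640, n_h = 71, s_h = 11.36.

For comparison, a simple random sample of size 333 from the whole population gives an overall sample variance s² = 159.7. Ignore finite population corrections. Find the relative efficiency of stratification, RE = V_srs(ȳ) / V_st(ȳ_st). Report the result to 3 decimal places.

RE ≈ 2.022

V̂(ȳ_st) = Σ W_h² s_h²/n_h, with W_h = N_h/N and N = 2420:
  stratum Site I: (520/2420)²·2.82²/96 = 0.00382475
  stratum Site II: (540/2420)²·8.20²/64 = 0.0523124
  stratum Site III: (440/2420)²·8.22²/49 = 0.045585
  stratum Site IV: (280/2420)²·5.76²/53 = 0.0083802
  stratum Site V: (640/2420)²·11.36²/71 = 0.127124
V_st = 0.237226
V_srs = s²/n = 159.7/333 = 0.47958
Relative efficiency = V_srs / V_st = 0.47958/0.237226 = 2.0216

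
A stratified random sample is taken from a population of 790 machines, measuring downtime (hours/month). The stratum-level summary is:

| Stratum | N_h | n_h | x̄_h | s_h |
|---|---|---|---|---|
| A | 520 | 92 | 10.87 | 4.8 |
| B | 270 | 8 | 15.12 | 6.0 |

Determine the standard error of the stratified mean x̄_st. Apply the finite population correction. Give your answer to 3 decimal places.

V̂(x̄_st) = Σ W_h² (1 − n_h/N_h) s_h²/n_h, with W_h = N_h/N and N = 790:
  stratum A: (520/790)²·(1 − 92/520)·4.8²/92 = 0.0893074
  stratum B: (270/790)²·(1 − 8/270)·6.0²/8 = 0.510062
V̂(x̄_st) = 0.59937
SE(x̄_st) = √0.59937 = 0.77419

SE(x̄_st) ≈ 0.774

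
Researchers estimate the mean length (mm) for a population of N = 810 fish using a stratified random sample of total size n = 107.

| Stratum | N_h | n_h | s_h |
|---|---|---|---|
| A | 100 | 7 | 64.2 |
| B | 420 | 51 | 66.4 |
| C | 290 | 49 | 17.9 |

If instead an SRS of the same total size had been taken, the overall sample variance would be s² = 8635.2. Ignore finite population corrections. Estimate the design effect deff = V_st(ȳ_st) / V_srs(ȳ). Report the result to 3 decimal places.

deff ≈ 0.410

V̂(ȳ_st) = Σ W_h² s_h²/n_h, with W_h = N_h/N and N = 810:
  stratum A: (100/810)²·64.2²/7 = 8.97433
  stratum B: (420/810)²·66.4²/51 = 23.2431
  stratum C: (290/810)²·17.9²/49 = 0.838177
V_st = 33.0556
V_srs = s²/n = 8635.2/107 = 80.7028
deff = V_st / V_srs = 33.0556/80.7028 = 0.4096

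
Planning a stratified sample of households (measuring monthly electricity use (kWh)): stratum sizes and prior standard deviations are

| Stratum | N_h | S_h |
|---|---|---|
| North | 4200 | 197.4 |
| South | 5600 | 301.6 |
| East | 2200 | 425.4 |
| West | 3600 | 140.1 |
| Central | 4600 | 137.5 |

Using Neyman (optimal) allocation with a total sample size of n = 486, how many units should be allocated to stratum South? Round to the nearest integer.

Neyman allocation: n_h = n · N_h S_h / Σ N_i S_i, with n = 486.
  stratum North: N_h·S_h = 4200·197.4 = 829080.00
  stratum South: N_h·S_h = 5600·301.6 = 1688960.00
  stratum East: N_h·S_h = 2200·425.4 = 935880.00
  stratum West: N_h·S_h = 3600·140.1 = 504360.00
  stratum Central: N_h·S_h = 4600·137.5 = 632500.00
Σ N_h S_h = 4590780.00
n for stratum South = 486·1688960.00/4590780.00 = 178.801 → 179

179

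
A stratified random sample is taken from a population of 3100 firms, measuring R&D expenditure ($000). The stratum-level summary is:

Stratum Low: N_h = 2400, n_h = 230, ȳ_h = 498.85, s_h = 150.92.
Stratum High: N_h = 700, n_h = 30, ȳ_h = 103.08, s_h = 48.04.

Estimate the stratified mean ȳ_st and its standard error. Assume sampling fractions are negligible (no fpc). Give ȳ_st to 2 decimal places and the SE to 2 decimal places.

ȳ_st ≈ 409.48, SE ≈ 7.95

ȳ_st = Σ W_h ȳ_h = (2400·498.85 + 700·103.08)/3100 = 409.48258
V̂(ȳ_st) = Σ W_h² s_h²/n_h, with W_h = N_h/N and N = 3100:
  stratum Low: (2400/3100)²·150.92²/230 = 59.356
  stratum High: (700/3100)²·48.04²/30 = 3.92245
V̂(ȳ_st) = 63.2785
SE(ȳ_st) = √63.2785 = 7.95478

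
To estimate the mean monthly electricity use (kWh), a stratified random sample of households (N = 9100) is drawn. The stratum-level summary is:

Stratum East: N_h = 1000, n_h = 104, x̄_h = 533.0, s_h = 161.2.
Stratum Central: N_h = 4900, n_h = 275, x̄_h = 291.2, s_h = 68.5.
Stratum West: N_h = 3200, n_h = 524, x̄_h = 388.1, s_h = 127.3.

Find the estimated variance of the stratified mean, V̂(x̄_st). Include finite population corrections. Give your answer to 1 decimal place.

V̂(x̄_st) = Σ W_h² (1 − n_h/N_h) s_h²/n_h, with W_h = N_h/N and N = 9100:
  stratum East: (1000/9100)²·(1 − 104/1000)·161.2²/104 = 2.70347
  stratum Central: (4900/9100)²·(1 − 275/4900)·68.5²/275 = 4.66953
  stratum West: (3200/9100)²·(1 − 524/3200)·127.3²/524 = 3.198
V̂(x̄_st) = 10.571

V̂(x̄_st) ≈ 10.6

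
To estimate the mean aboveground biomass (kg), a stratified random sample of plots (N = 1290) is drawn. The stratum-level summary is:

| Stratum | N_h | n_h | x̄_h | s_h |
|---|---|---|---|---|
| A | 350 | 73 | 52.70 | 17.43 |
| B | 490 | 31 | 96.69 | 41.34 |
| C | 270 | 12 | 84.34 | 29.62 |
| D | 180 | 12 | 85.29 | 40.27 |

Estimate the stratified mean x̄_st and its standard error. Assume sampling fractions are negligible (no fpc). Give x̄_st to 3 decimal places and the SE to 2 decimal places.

x̄_st ≈ 80.579, SE ≈ 3.75

x̄_st = Σ W_h x̄_h = (350·52.70 + 490·96.69 + 270·84.34 + 180·85.29)/1290 = 80.57915
V̂(x̄_st) = Σ W_h² s_h²/n_h, with W_h = N_h/N and N = 1290:
  stratum A: (350/1290)²·17.43²/73 = 0.306358
  stratum B: (490/1290)²·41.34²/31 = 7.95412
  stratum C: (270/1290)²·29.62²/12 = 3.20285
  stratum D: (180/1290)²·40.27²/12 = 2.63116
V̂(x̄_st) = 14.0945
SE(x̄_st) = √14.0945 = 3.75426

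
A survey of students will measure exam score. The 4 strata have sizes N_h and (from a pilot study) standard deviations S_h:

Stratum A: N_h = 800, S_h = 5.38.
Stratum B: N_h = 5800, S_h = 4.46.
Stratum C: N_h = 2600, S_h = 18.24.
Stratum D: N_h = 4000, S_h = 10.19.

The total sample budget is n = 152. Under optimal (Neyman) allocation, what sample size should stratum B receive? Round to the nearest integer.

33

Neyman allocation: n_h = n · N_h S_h / Σ N_i S_i, with n = 152.
  stratum A: N_h·S_h = 800·5.38 = 4304.00
  stratum B: N_h·S_h = 5800·4.46 = 25868.00
  stratum C: N_h·S_h = 2600·18.24 = 47424.00
  stratum D: N_h·S_h = 4000·10.19 = 40760.00
Σ N_h S_h = 118356.00
n for stratum B = 152·25868.00/118356.00 = 33.221 → 33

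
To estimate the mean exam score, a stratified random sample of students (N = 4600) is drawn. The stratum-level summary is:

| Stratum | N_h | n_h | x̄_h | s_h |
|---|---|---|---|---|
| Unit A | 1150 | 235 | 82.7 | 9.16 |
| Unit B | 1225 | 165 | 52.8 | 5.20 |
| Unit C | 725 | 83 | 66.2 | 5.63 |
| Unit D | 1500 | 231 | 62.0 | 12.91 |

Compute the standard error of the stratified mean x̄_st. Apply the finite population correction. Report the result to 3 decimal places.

SE(x̄_st) ≈ 0.318

V̂(x̄_st) = Σ W_h² (1 − n_h/N_h) s_h²/n_h, with W_h = N_h/N and N = 4600:
  stratum Unit A: (1150/4600)²·(1 − 235/1150)·9.16²/235 = 0.0177552
  stratum Unit B: (1225/4600)²·(1 − 165/1225)·5.20²/165 = 0.0100566
  stratum Unit C: (725/4600)²·(1 − 83/725)·5.63²/83 = 0.00840032
  stratum Unit D: (1500/4600)²·(1 − 231/1500)·12.91²/231 = 0.0649049
V̂(x̄_st) = 0.101117
SE(x̄_st) = √0.101117 = 0.317989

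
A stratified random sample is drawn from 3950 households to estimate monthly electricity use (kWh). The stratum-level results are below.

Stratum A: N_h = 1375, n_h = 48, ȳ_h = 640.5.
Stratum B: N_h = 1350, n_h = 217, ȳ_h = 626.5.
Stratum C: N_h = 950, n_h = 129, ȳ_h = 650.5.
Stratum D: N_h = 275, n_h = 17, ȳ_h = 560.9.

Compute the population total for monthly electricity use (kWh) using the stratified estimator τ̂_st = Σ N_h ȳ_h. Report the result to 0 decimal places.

τ̂_st = Σ N_h ȳ_h = 1375·640.5 + 1350·626.5 + 950·650.5 + 275·560.9 = 2498685

τ̂_st ≈ 2498685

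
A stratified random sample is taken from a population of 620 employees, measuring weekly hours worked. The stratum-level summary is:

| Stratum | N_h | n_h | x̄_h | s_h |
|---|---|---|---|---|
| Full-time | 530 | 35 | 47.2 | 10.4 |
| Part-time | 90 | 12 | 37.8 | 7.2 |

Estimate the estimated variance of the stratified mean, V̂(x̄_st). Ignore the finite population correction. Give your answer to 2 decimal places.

V̂(x̄_st) ≈ 2.35

V̂(x̄_st) = Σ W_h² s_h²/n_h, with W_h = N_h/N and N = 620:
  stratum Full-time: (530/620)²·10.4²/35 = 2.25822
  stratum Part-time: (90/620)²·7.2²/12 = 0.0910302
V̂(x̄_st) = 2.34925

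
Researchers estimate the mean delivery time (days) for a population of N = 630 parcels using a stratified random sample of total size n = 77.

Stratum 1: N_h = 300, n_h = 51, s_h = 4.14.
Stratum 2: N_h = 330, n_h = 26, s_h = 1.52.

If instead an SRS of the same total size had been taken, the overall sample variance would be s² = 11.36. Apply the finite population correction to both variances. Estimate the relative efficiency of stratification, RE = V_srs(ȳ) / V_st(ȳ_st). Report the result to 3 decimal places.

RE ≈ 1.511

V̂(ȳ_st) = Σ W_h² (1 − n_h/N_h) s_h²/n_h, with W_h = N_h/N and N = 630:
  stratum 1: (300/630)²·(1 − 51/300)·4.14²/51 = 0.0632514
  stratum 2: (330/630)²·(1 − 26/330)·1.52²/26 = 0.0224605
V_st = 0.0857119
V_srs = (1 − 77/630)·11.36/77 = 0.129501
Relative efficiency = V_srs / V_st = 0.129501/0.0857119 = 1.5109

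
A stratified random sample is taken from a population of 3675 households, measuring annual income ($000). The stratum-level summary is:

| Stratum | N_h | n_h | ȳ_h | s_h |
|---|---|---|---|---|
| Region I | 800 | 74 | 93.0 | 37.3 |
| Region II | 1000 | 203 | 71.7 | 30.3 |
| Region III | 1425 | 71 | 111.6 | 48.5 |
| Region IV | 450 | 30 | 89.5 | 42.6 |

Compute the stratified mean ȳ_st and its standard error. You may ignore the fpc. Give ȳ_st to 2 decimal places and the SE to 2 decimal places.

ȳ_st ≈ 93.99, SE ≈ 2.67

ȳ_st = Σ W_h ȳ_h = (800·93.0 + 1000·71.7 + 1425·111.6 + 450·89.5)/3675 = 93.98776
V̂(ȳ_st) = Σ W_h² s_h²/n_h, with W_h = N_h/N and N = 3675:
  stratum Region I: (800/3675)²·37.3²/74 = 0.890946
  stratum Region II: (1000/3675)²·30.3²/203 = 0.334869
  stratum Region III: (1425/3675)²·48.5²/71 = 4.98127
  stratum Region IV: (450/3675)²·42.6²/30 = 0.907002
V̂(ȳ_st) = 7.11409
SE(ȳ_st) = √7.11409 = 2.66722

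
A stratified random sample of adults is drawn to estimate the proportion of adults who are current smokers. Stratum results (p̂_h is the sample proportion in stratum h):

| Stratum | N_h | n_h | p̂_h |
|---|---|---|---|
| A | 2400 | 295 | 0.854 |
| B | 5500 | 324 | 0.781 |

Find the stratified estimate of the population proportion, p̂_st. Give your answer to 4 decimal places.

p̂_st ≈ 0.8032

N = 7900; stratum weights W_h = N_h/N.
p̂_st = Σ W_h p̂_h = (2400·0.854 + 5500·0.781)/7900 = 0.80318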